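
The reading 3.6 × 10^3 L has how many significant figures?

3.6 × 10^3: in scientific notation every digit of the coefficient is significant.

2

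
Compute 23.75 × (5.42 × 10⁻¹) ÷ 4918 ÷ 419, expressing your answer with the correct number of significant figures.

6.25 × 10⁻⁶

23.75 × (5.42 × 10⁻¹) ÷ 4918 ÷ 419 = 0.00000624683957718…
Multiplication/division keeps the fewest significant figures: 23.75 → 4 s.f., 5.42 × 10⁻¹ → 3 s.f., 4918 → 4 s.f., 419 → 3 s.f.; limit is 3.
Rounded to 3 significant figures: 6.25 × 10⁻⁶.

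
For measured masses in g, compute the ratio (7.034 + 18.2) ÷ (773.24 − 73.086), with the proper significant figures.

7.034 + 18.2 = 25.234, limited to 1 d.p. → 3 s.f.; 773.24 − 73.086 = 700.154, limited to 2 d.p. → 5 s.f.
Carrying full precision, 25.234 ÷ 700.154 = 0.0360406424872…; keep min(3, 5) = 3 s.f.
Rounded to 3 significant figures: 3.60 × 10^-2.

3.60 × 10^-2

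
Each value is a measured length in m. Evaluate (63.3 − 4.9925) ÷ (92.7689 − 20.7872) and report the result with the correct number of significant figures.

63.3 − 4.9925 = 58.3075, limited to 1 d.p. → 3 s.f.; 92.7689 − 20.7872 = 71.9817, limited to 4 d.p. → 6 s.f.
Carrying full precision, 58.3075 ÷ 71.9817 = 0.810032272091…; keep min(3, 6) = 3 s.f.
Rounded to 3 significant figures: 0.810.

0.810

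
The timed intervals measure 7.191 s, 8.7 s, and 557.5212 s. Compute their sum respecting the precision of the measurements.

573.4 s

7.191 s + 8.7 s + 557.5212 s = 573.4122 s.
Addition/subtraction keeps the fewest decimal places: 7.191 → 3 decimal places, 8.7 → 1 decimal place, 557.5212 → 4 decimal places; limit is 1.
Rounded to 1 decimal place: 573.4 s.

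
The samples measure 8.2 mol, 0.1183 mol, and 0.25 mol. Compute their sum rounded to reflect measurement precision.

8.6 mol

8.2 mol + 0.1183 mol + 0.25 mol = 8.5683 mol.
Addition/subtraction keeps the fewest decimal places: 8.2 → 1 decimal place, 0.1183 → 4 decimal places, 0.25 → 2 decimal places; limit is 1.
Rounded to 1 decimal place: 8.6 mol.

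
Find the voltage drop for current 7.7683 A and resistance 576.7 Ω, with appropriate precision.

voltage drop = 7.7683 A × 576.7 Ω = 4479.97861 V.
7.7683 has 5 significant figures; 576.7 has 4.
Division/multiplication keeps the fewest: 4 significant figures.
Rounded: 4.480 × 10^3 V.

4.480 × 10^3 V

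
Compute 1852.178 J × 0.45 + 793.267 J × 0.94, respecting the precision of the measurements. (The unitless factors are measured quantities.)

1852.178 × 0.45 = 833.4801 → 8.3 × 10^2 J (2 s.f., last digit at the 10^1 place).
793.267 × 0.94 = 745.67098 → 7.5 × 10^2 J (2 s.f., last digit at the 10^1 place).
Sum: 1579.15108 J; keep the coarser place, 10^1.
Result: 1.58 × 10^3 J.

1.58 × 10^3 J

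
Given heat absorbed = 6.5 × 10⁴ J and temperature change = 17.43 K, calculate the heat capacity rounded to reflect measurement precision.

3.7 × 10³ J/K

heat capacity = 6.5 × 10⁴ J ÷ 17.43 K = 3729.20252438… J/K.
6.5 × 10⁴ has 2 significant figures; 17.43 has 4.
Division/multiplication keeps the fewest: 2 significant figures.
Rounded: 3.7 × 10³ J/K.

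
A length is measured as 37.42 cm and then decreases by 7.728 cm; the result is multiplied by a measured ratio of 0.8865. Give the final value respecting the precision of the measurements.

26.32 cm

37.42 cm − 7.728 cm = 29.692 cm; the difference is limited to 2 decimal places (4 s.f.).
Carrying full precision, 29.692 × 0.8865 = 26.321958 cm; 0.8865 has 4 s.f., so the result keeps min(4, 4) = 4 s.f.
Rounded to 4 significant figures: 26.32 cm.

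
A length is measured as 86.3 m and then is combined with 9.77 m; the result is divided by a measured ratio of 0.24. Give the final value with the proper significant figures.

4.0 × 10² m

86.3 m + 9.77 m = 96.07 m; the sum is limited to 1 decimal place (3 s.f.).
Carrying full precision, 96.07 ÷ 0.24 = 400.291666667… m; 0.24 has 2 s.f., so the result keeps min(3, 2) = 2 s.f.
Rounded to 2 significant figures: 4.0 × 10² m.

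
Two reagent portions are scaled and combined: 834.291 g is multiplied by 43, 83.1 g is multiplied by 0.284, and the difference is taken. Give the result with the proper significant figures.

3.6 × 10⁴ g

834.291 × 43 = 35874.513 → 3.6 × 10⁴ g (2 s.f., last digit at the 10^3 place).
83.1 × 0.284 = 23.6004 → 23.6 g (3 s.f., last digit at the 10^-1 place).
Difference: 35850.9126 g; keep the coarser place, 10^3.
Result: 3.6 × 10⁴ g.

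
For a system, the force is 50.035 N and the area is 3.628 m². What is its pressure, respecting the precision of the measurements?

pressure = 50.035 N ÷ 3.628 m² = 13.7913450937… Pa.
50.035 has 5 significant figures; 3.628 has 4.
Division/multiplication keeps the fewest: 4 significant figures.
Rounded: 13.79 Pa.

13.79 Pa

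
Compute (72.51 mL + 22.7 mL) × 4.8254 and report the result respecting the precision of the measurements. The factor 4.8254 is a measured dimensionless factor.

72.51 mL + 22.7 mL = 95.21 mL; the sum is limited to 1 decimal place (3 s.f.).
Carrying full precision, 95.21 × 4.8254 = 459.426334 mL; 4.8254 has 5 s.f., so the result keeps min(3, 5) = 3 s.f.
Rounded to 3 significant figures: 459 mL.

459 mL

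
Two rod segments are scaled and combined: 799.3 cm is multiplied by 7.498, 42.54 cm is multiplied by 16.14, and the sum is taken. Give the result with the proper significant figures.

6.680 × 10^3 cm

799.3 × 7.498 = 5993.1514 → 5993 cm (4 s.f., last digit at the 10^0 place).
42.54 × 16.14 = 686.5956 → 6.866 × 10^2 cm (4 s.f., last digit at the 10^-1 place).
Sum: 6679.747 cm; keep the coarser place, 10^0.
Result: 6.680 × 10^3 cm.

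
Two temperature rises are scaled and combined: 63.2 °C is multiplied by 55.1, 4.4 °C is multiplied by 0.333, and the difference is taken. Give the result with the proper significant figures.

63.2 × 55.1 = 3482.32 → 3.48 × 10^3 °C (3 s.f., last digit at the 10^1 place).
4.4 × 0.333 = 1.4652 → 1.5 °C (2 s.f., last digit at the 10^-1 place).
Difference: 3480.8548 °C; keep the coarser place, 10^1.
Result: 3.48 × 10^3 °C.

3.48 × 10^3 °C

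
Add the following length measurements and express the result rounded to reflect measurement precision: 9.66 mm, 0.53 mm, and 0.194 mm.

10.38 mm

9.66 mm + 0.53 mm + 0.194 mm = 10.384 mm.
Addition/subtraction keeps the fewest decimal places: 9.66 → 2 decimal places, 0.53 → 2 decimal places, 0.194 → 3 decimal places; limit is 2.
Rounded to 2 decimal places: 10.38 mm.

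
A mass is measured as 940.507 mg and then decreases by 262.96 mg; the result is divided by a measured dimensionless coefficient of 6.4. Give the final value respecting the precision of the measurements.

1.1 × 10^2 mg

940.507 mg − 262.96 mg = 677.547 mg; the difference is limited to 2 decimal places (5 s.f.).
Carrying full precision, 677.547 ÷ 6.4 = 105.86671875 mg; 6.4 has 2 s.f., so the result keeps min(5, 2) = 2 s.f.
Rounded to 2 significant figures: 1.1 × 10^2 mg.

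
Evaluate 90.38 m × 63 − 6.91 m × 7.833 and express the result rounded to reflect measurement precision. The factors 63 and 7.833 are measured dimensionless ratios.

90.38 × 63 = 5693.94 → 5.7 × 10^3 m (2 s.f., last digit at the 10^2 place).
6.91 × 7.833 = 54.12603 → 54.1 m (3 s.f., last digit at the 10^-1 place).
Difference: 5639.81397 m; keep the coarser place, 10^2.
Result: 5.6 × 10^3 m.

5.6 × 10^3 m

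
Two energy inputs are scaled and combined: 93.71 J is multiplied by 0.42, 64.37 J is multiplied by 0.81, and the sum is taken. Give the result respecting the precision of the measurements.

91 J

93.71 × 0.42 = 39.3582 → 39 J (2 s.f., last digit at the 10^0 place).
64.37 × 0.81 = 52.1397 → 52 J (2 s.f., last digit at the 10^0 place).
Sum: 91.4979 J; keep the coarser place, 10^0.
Result: 91 J.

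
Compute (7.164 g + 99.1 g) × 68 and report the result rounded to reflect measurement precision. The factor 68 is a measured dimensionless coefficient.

7.164 g + 99.1 g = 106.264 g; the sum is limited to 1 decimal place (4 s.f.).
Carrying full precision, 106.264 × 68 = 7225.952 g; 68 has 2 s.f., so the result keeps min(4, 2) = 2 s.f.
Rounded to 2 significant figures: 7.2 × 10^3 g.

7.2 × 10^3 g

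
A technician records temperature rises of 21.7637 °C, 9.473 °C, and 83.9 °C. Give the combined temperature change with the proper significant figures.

115.1 °C

21.7637 °C + 9.473 °C + 83.9 °C = 115.1367 °C.
Addition/subtraction keeps the fewest decimal places: 21.7637 → 4 decimal places, 9.473 → 3 decimal places, 83.9 → 1 decimal place; limit is 1.
Rounded to 1 decimal place: 115.1 °C.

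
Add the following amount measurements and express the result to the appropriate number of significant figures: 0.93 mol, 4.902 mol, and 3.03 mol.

8.86 mol

0.93 mol + 4.902 mol + 3.03 mol = 8.862 mol.
Addition/subtraction keeps the fewest decimal places: 0.93 → 2 decimal places, 4.902 → 3 decimal places, 3.03 → 2 decimal places; limit is 2.
Rounded to 2 decimal places: 8.86 mol.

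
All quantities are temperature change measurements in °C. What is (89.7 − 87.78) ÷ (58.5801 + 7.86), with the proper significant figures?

89.7 − 87.78 = 1.92, limited to 1 d.p. → 2 s.f.; 58.5801 + 7.86 = 66.4401, limited to 2 d.p. → 4 s.f.
Carrying full precision, 1.92 ÷ 66.4401 = 0.0288982105686…; keep min(2, 4) = 2 s.f.
Rounded to 2 significant figures: 0.029.

0.029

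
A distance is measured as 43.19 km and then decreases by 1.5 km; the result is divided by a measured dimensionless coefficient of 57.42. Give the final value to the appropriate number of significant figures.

43.19 km − 1.5 km = 41.69 km; the difference is limited to 1 decimal place (3 s.f.).
Carrying full precision, 41.69 ÷ 57.42 = 0.726053639847… km; 57.42 has 4 s.f., so the result keeps min(3, 4) = 3 s.f.
Rounded to 3 significant figures: 0.726 km.

0.726 km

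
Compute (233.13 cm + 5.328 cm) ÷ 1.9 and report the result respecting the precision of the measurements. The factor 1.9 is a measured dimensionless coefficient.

233.13 cm + 5.328 cm = 238.458 cm; the sum is limited to 2 decimal places (5 s.f.).
Carrying full precision, 238.458 ÷ 1.9 = 125.504210526… cm; 1.9 has 2 s.f., so the result keeps min(5, 2) = 2 s.f.
Rounded to 2 significant figures: 1.3 × 10^2 cm.

1.3 × 10^2 cm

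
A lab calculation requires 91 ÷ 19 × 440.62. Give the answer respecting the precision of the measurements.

2.1 × 10^3

91 ÷ 19 × 440.62 = 2110.33789474…
Multiplication/division keeps the fewest significant figures: 91 → 2 s.f., 19 → 2 s.f., 440.62 → 5 s.f.; limit is 2.
Rounded to 2 significant figures: 2.1 × 10^3.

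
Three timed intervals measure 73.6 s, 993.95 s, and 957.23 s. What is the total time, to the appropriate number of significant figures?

73.6 s + 993.95 s + 957.23 s = 2024.78 s.
Addition/subtraction keeps the fewest decimal places: 73.6 → 1 decimal place, 993.95 → 2 decimal places, 957.23 → 2 decimal places; limit is 1.
Rounded to 1 decimal place: 2.0248 × 10^3 s.

2.0248 × 10^3 s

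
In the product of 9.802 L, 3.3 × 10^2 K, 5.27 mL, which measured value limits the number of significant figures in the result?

3.3 × 10^2 K

9.802 L → 4 s.f.; 3.3 × 10^2 K → 2 s.f.; 5.27 mL → 3 s.f.
The fewest is 2 significant figures, from 3.3 × 10^2 K.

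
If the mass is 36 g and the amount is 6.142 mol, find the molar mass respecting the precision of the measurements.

molar mass = 36 g ÷ 6.142 mol = 5.86128296972… g/mol.
36 has 2 significant figures; 6.142 has 4.
Division/multiplication keeps the fewest: 2 significant figures.
Rounded: 5.9 g/mol.

5.9 g/mol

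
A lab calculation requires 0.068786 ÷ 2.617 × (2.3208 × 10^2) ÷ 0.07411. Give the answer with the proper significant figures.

82.31

0.068786 ÷ 2.617 × (2.3208 × 10^2) ÷ 0.07411 = 82.3108781847…
Multiplication/division keeps the fewest significant figures: 0.068786 → 5 s.f., 2.617 → 4 s.f., 2.3208 × 10^2 → 5 s.f., 0.07411 → 4 s.f.; limit is 4.
Rounded to 4 significant figures: 82.31.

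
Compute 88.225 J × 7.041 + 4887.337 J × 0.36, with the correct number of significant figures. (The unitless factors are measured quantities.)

88.225 × 7.041 = 621.192225 → 621.2 J (4 s.f., last digit at the 10^-1 place).
4887.337 × 0.36 = 1759.44132 → 1.8 × 10^3 J (2 s.f., last digit at the 10^2 place).
Sum: 2380.633545 J; keep the coarser place, 10^2.
Result: 2.4 × 10^3 J.

2.4 × 10^3 J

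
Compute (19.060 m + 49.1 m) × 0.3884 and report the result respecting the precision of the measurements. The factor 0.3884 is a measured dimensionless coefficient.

26.5 m

19.060 m + 49.1 m = 68.160 m; the sum is limited to 1 decimal place (3 s.f.).
Carrying full precision, 68.160 × 0.3884 = 26.473344 m; 0.3884 has 4 s.f., so the result keeps min(3, 4) = 3 s.f.
Rounded to 3 significant figures: 26.5 m.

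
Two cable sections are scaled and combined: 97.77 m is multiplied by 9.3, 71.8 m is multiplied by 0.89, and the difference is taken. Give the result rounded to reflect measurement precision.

8.5 × 10^2 m

97.77 × 9.3 = 909.261 → 9.1 × 10^2 m (2 s.f., last digit at the 10^1 place).
71.8 × 0.89 = 63.902 → 64 m (2 s.f., last digit at the 10^0 place).
Difference: 845.359 m; keep the coarser place, 10^1.
Result: 8.5 × 10^2 m.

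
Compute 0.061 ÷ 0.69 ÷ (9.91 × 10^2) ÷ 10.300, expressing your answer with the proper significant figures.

0.061 ÷ 0.69 ÷ (9.91 × 10^2) ÷ 10.300 = 0.00000866103642505…
Multiplication/division keeps the fewest significant figures: 0.061 → 2 s.f., 0.69 → 2 s.f., 9.91 × 10^2 → 3 s.f., 10.300 → 5 s.f.; limit is 2.
Rounded to 2 significant figures: 8.7 × 10^-6.

8.7 × 10^-6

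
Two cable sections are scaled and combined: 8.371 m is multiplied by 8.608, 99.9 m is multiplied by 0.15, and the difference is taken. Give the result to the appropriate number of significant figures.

57 m

8.371 × 8.608 = 72.057568 → 72.06 m (4 s.f., last digit at the 10^-2 place).
99.9 × 0.15 = 14.985 → 15 m (2 s.f., last digit at the 10^0 place).
Difference: 57.072568 m; keep the coarser place, 10^0.
Result: 57 m.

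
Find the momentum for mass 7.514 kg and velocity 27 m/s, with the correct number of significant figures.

2.0 × 10² kg·m/s

momentum = 7.514 kg × 27 m/s = 202.878 kg·m/s.
7.514 has 4 significant figures; 27 has 2.
Division/multiplication keeps the fewest: 2 significant figures.
Rounded: 2.0 × 10² kg·m/s.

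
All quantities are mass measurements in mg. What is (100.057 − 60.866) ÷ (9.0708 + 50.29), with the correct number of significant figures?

0.6602

100.057 − 60.866 = 39.191, limited to 3 d.p. → 5 s.f.; 9.0708 + 50.29 = 59.3608, limited to 2 d.p. → 4 s.f.
Carrying full precision, 39.191 ÷ 59.3608 = 0.660216843439…; keep min(5, 4) = 4 s.f.
Rounded to 4 significant figures: 0.6602.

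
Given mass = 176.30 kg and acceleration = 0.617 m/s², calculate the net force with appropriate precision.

net force = 176.30 kg × 0.617 m/s² = 108.7771 N.
176.30 has 5 significant figures; 0.617 has 3.
Division/multiplication keeps the fewest: 3 significant figures.
Rounded: 109 N.

109 N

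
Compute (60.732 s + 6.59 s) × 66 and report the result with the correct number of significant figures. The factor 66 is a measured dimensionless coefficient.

4.4 × 10³ s

60.732 s + 6.59 s = 67.322 s; the sum is limited to 2 decimal places (4 s.f.).
Carrying full precision, 67.322 × 66 = 4443.252 s; 66 has 2 s.f., so the result keeps min(4, 2) = 2 s.f.
Rounded to 2 significant figures: 4.4 × 10³ s.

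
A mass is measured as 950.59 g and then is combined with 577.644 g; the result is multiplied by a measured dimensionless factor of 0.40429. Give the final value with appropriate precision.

617.85 g

950.59 g + 577.644 g = 1528.234 g; the sum is limited to 2 decimal places (6 s.f.).
Carrying full precision, 1528.234 × 0.40429 = 617.84972386 g; 0.40429 has 5 s.f., so the result keeps min(6, 5) = 5 s.f.
Rounded to 5 significant figures: 617.85 g.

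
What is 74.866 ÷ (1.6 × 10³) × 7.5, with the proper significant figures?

74.866 ÷ (1.6 × 10³) × 7.5 = 0.350934375
Multiplication/division keeps the fewest significant figures: 74.866 → 5 s.f., 1.6 × 10³ → 2 s.f., 7.5 → 2 s.f.; limit is 2.
Rounded to 2 significant figures: 0.35.

0.35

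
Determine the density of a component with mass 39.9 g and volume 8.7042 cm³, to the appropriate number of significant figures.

density = 39.9 g ÷ 8.7042 cm³ = 4.58399393396… g/cm³.
39.9 has 3 significant figures; 8.7042 has 5.
Division/multiplication keeps the fewest: 3 significant figures.
Rounded: 4.58 g/cm³.

4.58 g/cm³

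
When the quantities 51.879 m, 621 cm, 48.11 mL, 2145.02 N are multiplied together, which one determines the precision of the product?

621 cm

51.879 m → 5 s.f.; 621 cm → 3 s.f.; 48.11 mL → 4 s.f.; 2145.02 N → 6 s.f.
The fewest is 3 significant figures, from 621 cm.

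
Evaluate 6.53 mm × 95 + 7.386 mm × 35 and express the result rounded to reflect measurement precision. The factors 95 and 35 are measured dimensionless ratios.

8.8 × 10² mm

6.53 × 95 = 620.35 → 6.2 × 10² mm (2 s.f., last digit at the 10^1 place).
7.386 × 35 = 258.51 → 2.6 × 10² mm (2 s.f., last digit at the 10^1 place).
Sum: 878.86 mm; keep the coarser place, 10^1.
Result: 8.8 × 10² mm.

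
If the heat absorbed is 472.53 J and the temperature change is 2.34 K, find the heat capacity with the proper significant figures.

heat capacity = 472.53 J ÷ 2.34 K = 201.935897436… J/K.
472.53 has 5 significant figures; 2.34 has 3.
Division/multiplication keeps the fewest: 3 significant figures.
Rounded: 202 J/K.

202 J/K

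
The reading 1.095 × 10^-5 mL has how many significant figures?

4

1.095 × 10^-5: in scientific notation every digit of the coefficient is significant.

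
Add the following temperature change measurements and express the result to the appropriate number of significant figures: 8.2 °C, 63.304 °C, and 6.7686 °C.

78.3 °C

8.2 °C + 63.304 °C + 6.7686 °C = 78.2726 °C.
Addition/subtraction keeps the fewest decimal places: 8.2 → 1 decimal place, 63.304 → 3 decimal places, 6.7686 → 4 decimal places; limit is 1.
Rounded to 1 decimal place: 78.3 °C.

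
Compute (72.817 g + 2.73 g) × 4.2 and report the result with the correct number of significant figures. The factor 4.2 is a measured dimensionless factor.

3.2 × 10^2 g

72.817 g + 2.73 g = 75.547 g; the sum is limited to 2 decimal places (4 s.f.).
Carrying full precision, 75.547 × 4.2 = 317.2974 g; 4.2 has 2 s.f., so the result keeps min(4, 2) = 2 s.f.
Rounded to 2 significant figures: 3.2 × 10^2 g.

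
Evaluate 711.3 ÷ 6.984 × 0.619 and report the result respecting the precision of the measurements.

711.3 ÷ 6.984 × 0.619 = 63.0433419244…
Multiplication/division keeps the fewest significant figures: 711.3 → 4 s.f., 6.984 → 4 s.f., 0.619 → 3 s.f.; limit is 3.
Rounded to 3 significant figures: 63.0.

63.0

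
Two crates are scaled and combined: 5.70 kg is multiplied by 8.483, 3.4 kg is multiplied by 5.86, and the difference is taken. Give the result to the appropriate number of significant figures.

28 kg

5.70 × 8.483 = 48.3531 → 48.4 kg (3 s.f., last digit at the 10^-1 place).
3.4 × 5.86 = 19.924 → 2.0 × 10^1 kg (2 s.f., last digit at the 10^0 place).
Difference: 28.4291 kg; keep the coarser place, 10^0.
Result: 28 kg.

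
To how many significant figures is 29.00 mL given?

4

29.00: trailing zeros after a decimal point are significant.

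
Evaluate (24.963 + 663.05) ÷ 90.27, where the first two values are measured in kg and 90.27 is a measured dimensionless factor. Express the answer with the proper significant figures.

7.622 kg

24.963 kg + 663.05 kg = 688.013 kg; the sum is limited to 2 decimal places (5 s.f.).
Carrying full precision, 688.013 ÷ 90.27 = 7.62172371774… kg; 90.27 has 4 s.f., so the result keeps min(5, 4) = 4 s.f.
Rounded to 4 significant figures: 7.622 kg.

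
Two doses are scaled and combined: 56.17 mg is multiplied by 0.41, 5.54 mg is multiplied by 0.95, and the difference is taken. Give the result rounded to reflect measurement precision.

18 mg

56.17 × 0.41 = 23.0297 → 23 mg (2 s.f., last digit at the 10^0 place).
5.54 × 0.95 = 5.263 → 5.3 mg (2 s.f., last digit at the 10^-1 place).
Difference: 17.7667 mg; keep the coarser place, 10^0.
Result: 18 mg.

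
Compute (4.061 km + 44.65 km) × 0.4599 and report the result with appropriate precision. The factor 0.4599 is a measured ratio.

4.061 km + 44.65 km = 48.711 km; the sum is limited to 2 decimal places (4 s.f.).
Carrying full precision, 48.711 × 0.4599 = 22.4021889 km; 0.4599 has 4 s.f., so the result keeps min(4, 4) = 4 s.f.
Rounded to 4 significant figures: 22.40 km.

22.40 km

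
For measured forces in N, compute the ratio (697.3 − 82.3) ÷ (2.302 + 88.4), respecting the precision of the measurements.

697.3 − 82.3 = 615.0, limited to 1 d.p. → 4 s.f.; 2.302 + 88.4 = 90.702, limited to 1 d.p. → 3 s.f.
Carrying full precision, 615.0 ÷ 90.702 = 6.78044585566…; keep min(4, 3) = 3 s.f.
Rounded to 3 significant figures: 6.78.

6.78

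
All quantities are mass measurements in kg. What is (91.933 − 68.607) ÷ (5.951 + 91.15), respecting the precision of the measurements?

91.933 − 68.607 = 23.326, limited to 3 d.p. → 5 s.f.; 5.951 + 91.15 = 97.101, limited to 2 d.p. → 4 s.f.
Carrying full precision, 23.326 ÷ 97.101 = 0.240224096559…; keep min(5, 4) = 4 s.f.
Rounded to 4 significant figures: 0.2402.

0.2402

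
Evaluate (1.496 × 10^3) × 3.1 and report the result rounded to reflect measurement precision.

(1.496 × 10^3) × 3.1 = 4637.6
Multiplication/division keeps the fewest significant figures: 1.496 × 10^3 → 4 s.f., 3.1 → 2 s.f.; limit is 2.
Rounded to 2 significant figures: 4.6 × 10^3.

4.6 × 10^3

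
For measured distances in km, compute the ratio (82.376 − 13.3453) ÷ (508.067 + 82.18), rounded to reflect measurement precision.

82.376 − 13.3453 = 69.0307, limited to 3 d.p. → 5 s.f.; 508.067 + 82.18 = 590.247, limited to 2 d.p. → 5 s.f.
Carrying full precision, 69.0307 ÷ 590.247 = 0.116952225085…; keep min(5, 5) = 5 s.f.
Rounded to 5 significant figures: 0.11695.

0.11695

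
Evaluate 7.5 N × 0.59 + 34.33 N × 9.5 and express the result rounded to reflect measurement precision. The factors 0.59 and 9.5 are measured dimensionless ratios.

7.5 × 0.59 = 4.425 → 4.4 N (2 s.f., last digit at the 10^-1 place).
34.33 × 9.5 = 326.135 → 3.3 × 10^2 N (2 s.f., last digit at the 10^1 place).
Sum: 330.56 N; keep the coarser place, 10^1.
Result: 3.3 × 10^2 N.

3.3 × 10^2 N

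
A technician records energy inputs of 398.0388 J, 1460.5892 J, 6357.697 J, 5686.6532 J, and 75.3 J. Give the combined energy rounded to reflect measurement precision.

13978.3 J

398.0388 J + 1460.5892 J + 6357.697 J + 5686.6532 J + 75.3 J = 13978.2782 J.
Addition/subtraction keeps the fewest decimal places: 398.0388 → 4 decimal places, 1460.5892 → 4 decimal places, 6357.697 → 3 decimal places, 5686.6532 → 4 decimal places, 75.3 → 1 decimal place; limit is 1.
Rounded to 1 decimal place: 13978.3 J.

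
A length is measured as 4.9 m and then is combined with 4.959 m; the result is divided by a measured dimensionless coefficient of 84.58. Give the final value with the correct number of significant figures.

0.12 m

4.9 m + 4.959 m = 9.859 m; the sum is limited to 1 decimal place (2 s.f.).
Carrying full precision, 9.859 ÷ 84.58 = 0.116564199574… m; 84.58 has 4 s.f., so the result keeps min(2, 4) = 2 s.f.
Rounded to 2 significant figures: 0.12 m.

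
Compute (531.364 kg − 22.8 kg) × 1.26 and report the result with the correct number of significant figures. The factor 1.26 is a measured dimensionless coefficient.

531.364 kg − 22.8 kg = 508.564 kg; the difference is limited to 1 decimal place (4 s.f.).
Carrying full precision, 508.564 × 1.26 = 640.79064 kg; 1.26 has 3 s.f., so the result keeps min(4, 3) = 3 s.f.
Rounded to 3 significant figures: 641 kg.

641 kg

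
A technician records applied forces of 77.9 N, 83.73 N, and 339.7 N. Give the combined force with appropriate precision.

501.3 N

77.9 N + 83.73 N + 339.7 N = 501.33 N.
Addition/subtraction keeps the fewest decimal places: 77.9 → 1 decimal place, 83.73 → 2 decimal places, 339.7 → 1 decimal place; limit is 1.
Rounded to 1 decimal place: 501.3 N.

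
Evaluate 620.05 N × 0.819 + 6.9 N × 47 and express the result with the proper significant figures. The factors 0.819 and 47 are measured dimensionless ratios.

8.3 × 10² N

620.05 × 0.819 = 507.82095 → 508 N (3 s.f., last digit at the 10^0 place).
6.9 × 47 = 324.3 → 3.2 × 10² N (2 s.f., last digit at the 10^1 place).
Sum: 832.12095 N; keep the coarser place, 10^1.
Result: 8.3 × 10² N.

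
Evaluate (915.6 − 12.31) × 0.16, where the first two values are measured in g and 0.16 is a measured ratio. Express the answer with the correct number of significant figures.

915.6 g − 12.31 g = 903.29 g; the difference is limited to 1 decimal place (4 s.f.).
Carrying full precision, 903.29 × 0.16 = 144.5264 g; 0.16 has 2 s.f., so the result keeps min(4, 2) = 2 s.f.
Rounded to 2 significant figures: 1.4 × 10² g.

1.4 × 10² g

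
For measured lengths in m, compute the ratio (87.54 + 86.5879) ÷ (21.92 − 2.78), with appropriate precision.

87.54 + 86.5879 = 174.1279, limited to 2 d.p. → 5 s.f.; 21.92 − 2.78 = 19.14, limited to 2 d.p. → 4 s.f.
Carrying full precision, 174.1279 ÷ 19.14 = 9.09759143156…; keep min(5, 4) = 4 s.f.
Rounded to 4 significant figures: 9.098.

9.098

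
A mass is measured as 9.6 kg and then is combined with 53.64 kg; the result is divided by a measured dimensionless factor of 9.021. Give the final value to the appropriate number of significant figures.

7.01 kg

9.6 kg + 53.64 kg = 63.24 kg; the sum is limited to 1 decimal place (3 s.f.).
Carrying full precision, 63.24 ÷ 9.021 = 7.01030927835… kg; 9.021 has 4 s.f., so the result keeps min(3, 4) = 3 s.f.
Rounded to 3 significant figures: 7.01 kg.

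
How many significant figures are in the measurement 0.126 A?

0.126: leading zeros are not significant.

3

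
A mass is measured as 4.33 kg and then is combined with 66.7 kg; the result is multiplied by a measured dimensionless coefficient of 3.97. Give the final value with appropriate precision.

4.33 kg + 66.7 kg = 71.03 kg; the sum is limited to 1 decimal place (3 s.f.).
Carrying full precision, 71.03 × 3.97 = 281.9891 kg; 3.97 has 3 s.f., so the result keeps min(3, 3) = 3 s.f.
Rounded to 3 significant figures: 282 kg.

282 kg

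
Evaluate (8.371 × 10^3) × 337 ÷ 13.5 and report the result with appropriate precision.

2.09 × 10^5

(8.371 × 10^3) × 337 ÷ 13.5 = 208964.962963…
Multiplication/division keeps the fewest significant figures: 8.371 × 10^3 → 4 s.f., 337 → 3 s.f., 13.5 → 3 s.f.; limit is 3.
Rounded to 3 significant figures: 2.09 × 10^5.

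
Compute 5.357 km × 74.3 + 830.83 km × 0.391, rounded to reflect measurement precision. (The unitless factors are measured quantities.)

7.23 × 10² km

5.357 × 74.3 = 398.0251 → 3.98 × 10² km (3 s.f., last digit at the 10^0 place).
830.83 × 0.391 = 324.85453 → 325 km (3 s.f., last digit at the 10^0 place).
Sum: 722.87963 km; keep the coarser place, 10^0.
Result: 7.23 × 10² km.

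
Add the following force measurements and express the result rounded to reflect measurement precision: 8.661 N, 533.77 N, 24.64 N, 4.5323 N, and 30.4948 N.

8.661 N + 533.77 N + 24.64 N + 4.5323 N + 30.4948 N = 602.0981 N.
Addition/subtraction keeps the fewest decimal places: 8.661 → 3 decimal places, 533.77 → 2 decimal places, 24.64 → 2 decimal places, 4.5323 → 4 decimal places, 30.4948 → 4 decimal places; limit is 2.
Rounded to 2 decimal places: 602.10 N.

602.10 N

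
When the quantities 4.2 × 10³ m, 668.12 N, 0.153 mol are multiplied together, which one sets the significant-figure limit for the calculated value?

4.2 × 10³ m → 2 s.f.; 668.12 N → 5 s.f.; 0.153 mol → 3 s.f.
The fewest is 2 significant figures, from 4.2 × 10³ m.

4.2 × 10³ m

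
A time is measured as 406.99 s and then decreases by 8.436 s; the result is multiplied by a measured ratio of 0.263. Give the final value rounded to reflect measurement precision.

1.05 × 10² s

406.99 s − 8.436 s = 398.554 s; the difference is limited to 2 decimal places (5 s.f.).
Carrying full precision, 398.554 × 0.263 = 104.819702 s; 0.263 has 3 s.f., so the result keeps min(5, 3) = 3 s.f.
Rounded to 3 significant figures: 1.05 × 10² s.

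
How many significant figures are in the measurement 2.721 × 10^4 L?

4

2.721 × 10^4: in scientific notation every digit of the coefficient is significant.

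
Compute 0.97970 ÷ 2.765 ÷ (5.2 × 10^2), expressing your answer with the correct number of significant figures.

0.97970 ÷ 2.765 ÷ (5.2 × 10^2) = 0.000681388232021…
Multiplication/division keeps the fewest significant figures: 0.97970 → 5 s.f., 2.765 → 4 s.f., 5.2 × 10^2 → 2 s.f.; limit is 2.
Rounded to 2 significant figures: 6.8 × 10^-4.

6.8 × 10^-4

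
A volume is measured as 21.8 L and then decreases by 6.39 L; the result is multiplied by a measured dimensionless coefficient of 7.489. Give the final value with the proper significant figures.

115 L

21.8 L − 6.39 L = 15.41 L; the difference is limited to 1 decimal place (3 s.f.).
Carrying full precision, 15.41 × 7.489 = 115.40549 L; 7.489 has 4 s.f., so the result keeps min(3, 4) = 3 s.f.
Rounded to 3 significant figures: 115 L.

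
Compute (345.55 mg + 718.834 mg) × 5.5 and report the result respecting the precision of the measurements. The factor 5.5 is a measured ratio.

345.55 mg + 718.834 mg = 1064.384 mg; the sum is limited to 2 decimal places (6 s.f.).
Carrying full precision, 1064.384 × 5.5 = 5854.112 mg; 5.5 has 2 s.f., so the result keeps min(6, 2) = 2 s.f.
Rounded to 2 significant figures: 5.9 × 10^3 mg.

5.9 × 10^3 mg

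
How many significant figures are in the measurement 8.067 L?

8.067: zeros between nonzero digits are significant.

4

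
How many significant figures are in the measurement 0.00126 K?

0.00126: leading zeros are not significant.

3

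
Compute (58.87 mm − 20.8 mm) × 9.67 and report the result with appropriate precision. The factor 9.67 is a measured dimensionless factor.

368 mm

58.87 mm − 20.8 mm = 38.07 mm; the difference is limited to 1 decimal place (3 s.f.).
Carrying full precision, 38.07 × 9.67 = 368.1369 mm; 9.67 has 3 s.f., so the result keeps min(3, 3) = 3 s.f.
Rounded to 3 significant figures: 368 mm.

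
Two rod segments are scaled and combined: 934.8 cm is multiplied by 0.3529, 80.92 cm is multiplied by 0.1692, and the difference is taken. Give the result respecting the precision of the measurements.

316.2 cm

934.8 × 0.3529 = 329.89092 → 329.9 cm (4 s.f., last digit at the 10^-1 place).
80.92 × 0.1692 = 13.691664 → 13.69 cm (4 s.f., last digit at the 10^-2 place).
Difference: 316.199256 cm; keep the coarser place, 10^-1.
Result: 316.2 cm.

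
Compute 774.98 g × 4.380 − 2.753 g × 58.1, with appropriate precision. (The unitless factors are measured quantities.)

774.98 × 4.380 = 3394.4124 → 3394 g (4 s.f., last digit at the 10^0 place).
2.753 × 58.1 = 159.9493 → 1.60 × 10^2 g (3 s.f., last digit at the 10^0 place).
Difference: 3234.4631 g; keep the coarser place, 10^0.
Result: 3234 g.

3234 g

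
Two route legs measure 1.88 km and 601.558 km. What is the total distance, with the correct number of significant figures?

603.44 km

1.88 km + 601.558 km = 603.438 km.
Addition/subtraction keeps the fewest decimal places: 1.88 → 2 decimal places, 601.558 → 3 decimal places; limit is 2.
Rounded to 2 decimal places: 603.44 km.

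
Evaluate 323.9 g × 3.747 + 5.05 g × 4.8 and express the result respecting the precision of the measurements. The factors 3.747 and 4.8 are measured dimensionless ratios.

1238 g

323.9 × 3.747 = 1213.6533 → 1214 g (4 s.f., last digit at the 10^0 place).
5.05 × 4.8 = 24.24 → 24 g (2 s.f., last digit at the 10^0 place).
Sum: 1237.8933 g; keep the coarser place, 10^0.
Result: 1238 g.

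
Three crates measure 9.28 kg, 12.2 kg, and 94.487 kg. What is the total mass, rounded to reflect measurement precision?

116.0 kg

9.28 kg + 12.2 kg + 94.487 kg = 115.967 kg.
Addition/subtraction keeps the fewest decimal places: 9.28 → 2 decimal places, 12.2 → 1 decimal place, 94.487 → 3 decimal places; limit is 1.
Rounded to 1 decimal place: 116.0 kg.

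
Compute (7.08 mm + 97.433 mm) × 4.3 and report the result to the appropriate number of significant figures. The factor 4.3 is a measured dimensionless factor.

7.08 mm + 97.433 mm = 104.513 mm; the sum is limited to 2 decimal places (5 s.f.).
Carrying full precision, 104.513 × 4.3 = 449.4059 mm; 4.3 has 2 s.f., so the result keeps min(5, 2) = 2 s.f.
Rounded to 2 significant figures: 4.5 × 10^2 mm.

4.5 × 10^2 mm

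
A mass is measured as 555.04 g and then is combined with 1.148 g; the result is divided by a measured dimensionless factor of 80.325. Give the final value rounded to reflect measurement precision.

555.04 g + 1.148 g = 556.188 g; the sum is limited to 2 decimal places (5 s.f.).
Carrying full precision, 556.188 ÷ 80.325 = 6.92422035481… g; 80.325 has 5 s.f., so the result keeps min(5, 5) = 5 s.f.
Rounded to 5 significant figures: 6.9242 g.

6.9242 g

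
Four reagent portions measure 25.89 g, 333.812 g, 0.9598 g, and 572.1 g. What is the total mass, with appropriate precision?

9.328 × 10² g

25.89 g + 333.812 g + 0.9598 g + 572.1 g = 932.7618 g.
Addition/subtraction keeps the fewest decimal places: 25.89 → 2 decimal places, 333.812 → 3 decimal places, 0.9598 → 4 decimal places, 572.1 → 1 decimal place; limit is 1.
Rounded to 1 decimal place: 9.328 × 10² g.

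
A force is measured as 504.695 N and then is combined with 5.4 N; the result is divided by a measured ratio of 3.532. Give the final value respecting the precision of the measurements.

504.695 N + 5.4 N = 510.095 N; the sum is limited to 1 decimal place (4 s.f.).
Carrying full precision, 510.095 ÷ 3.532 = 144.421007928… N; 3.532 has 4 s.f., so the result keeps min(4, 4) = 4 s.f.
Rounded to 4 significant figures: 144.4 N.

144.4 N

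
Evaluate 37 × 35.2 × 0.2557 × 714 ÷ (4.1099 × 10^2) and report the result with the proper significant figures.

37 × 35.2 × 0.2557 × 714 ÷ (4.1099 × 10^2) = 578.551564564…
Multiplication/division keeps the fewest significant figures: 37 → 2 s.f., 35.2 → 3 s.f., 0.2557 → 4 s.f., 714 → 3 s.f., 4.1099 × 10^2 → 5 s.f.; limit is 2.
Rounded to 2 significant figures: 5.8 × 10^2.

5.8 × 10^2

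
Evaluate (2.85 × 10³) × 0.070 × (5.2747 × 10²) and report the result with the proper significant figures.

1.1 × 10⁵

(2.85 × 10³) × 0.070 × (5.2747 × 10²) = 105230.265
Multiplication/division keeps the fewest significant figures: 2.85 × 10³ → 3 s.f., 0.070 → 2 s.f., 5.2747 × 10² → 5 s.f.; limit is 2.
Rounded to 2 significant figures: 1.1 × 10⁵.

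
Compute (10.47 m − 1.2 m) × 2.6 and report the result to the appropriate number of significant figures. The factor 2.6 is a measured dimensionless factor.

10.47 m − 1.2 m = 9.27 m; the difference is limited to 1 decimal place (2 s.f.).
Carrying full precision, 9.27 × 2.6 = 24.102 m; 2.6 has 2 s.f., so the result keeps min(2, 2) = 2 s.f.
Rounded to 2 significant figures: 24 m.

24 m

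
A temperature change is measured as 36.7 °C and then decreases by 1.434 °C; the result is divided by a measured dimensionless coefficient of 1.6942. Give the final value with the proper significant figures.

20.8 °C

36.7 °C − 1.434 °C = 35.266 °C; the difference is limited to 1 decimal place (3 s.f.).
Carrying full precision, 35.266 ÷ 1.6942 = 20.8157242356… °C; 1.6942 has 5 s.f., so the result keeps min(3, 5) = 3 s.f.
Rounded to 3 significant figures: 20.8 °C.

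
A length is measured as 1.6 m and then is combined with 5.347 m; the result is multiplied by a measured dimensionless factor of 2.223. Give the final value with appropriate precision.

1.6 m + 5.347 m = 6.947 m; the sum is limited to 1 decimal place (2 s.f.).
Carrying full precision, 6.947 × 2.223 = 15.443181 m; 2.223 has 4 s.f., so the result keeps min(2, 4) = 2 s.f.
Rounded to 2 significant figures: 15 m.

15 m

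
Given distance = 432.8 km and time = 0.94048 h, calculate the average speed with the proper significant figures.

460.2 km/h

average speed = 432.8 km ÷ 0.94048 h = 460.190541… km/h.
432.8 has 4 significant figures; 0.94048 has 5.
Division/multiplication keeps the fewest: 4 significant figures.
Rounded: 460.2 km/h.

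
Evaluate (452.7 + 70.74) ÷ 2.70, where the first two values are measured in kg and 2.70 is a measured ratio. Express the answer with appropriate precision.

194 kg

452.7 kg + 70.74 kg = 523.44 kg; the sum is limited to 1 decimal place (4 s.f.).
Carrying full precision, 523.44 ÷ 2.70 = 193.866666667… kg; 2.70 has 3 s.f., so the result keeps min(4, 3) = 3 s.f.
Rounded to 3 significant figures: 194 kg.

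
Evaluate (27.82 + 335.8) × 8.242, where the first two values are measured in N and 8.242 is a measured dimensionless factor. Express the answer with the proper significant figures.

27.82 N + 335.8 N = 363.62 N; the sum is limited to 1 decimal place (4 s.f.).
Carrying full precision, 363.62 × 8.242 = 2996.95604 N; 8.242 has 4 s.f., so the result keeps min(4, 4) = 4 s.f.
Rounded to 4 significant figures: 2997 N.

2997 N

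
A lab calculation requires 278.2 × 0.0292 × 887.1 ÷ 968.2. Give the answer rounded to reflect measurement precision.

7.44

278.2 × 0.0292 × 887.1 ÷ 968.2 = 7.44299072919…
Multiplication/division keeps the fewest significant figures: 278.2 → 4 s.f., 0.0292 → 3 s.f., 887.1 → 4 s.f., 968.2 → 4 s.f.; limit is 3.
Rounded to 3 significant figures: 7.44.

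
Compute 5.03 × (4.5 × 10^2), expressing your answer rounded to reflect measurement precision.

2.3 × 10^3

5.03 × (4.5 × 10^2) = 2263.5
Multiplication/division keeps the fewest significant figures: 5.03 → 3 s.f., 4.5 × 10^2 → 2 s.f.; limit is 2.
Rounded to 2 significant figures: 2.3 × 10^3.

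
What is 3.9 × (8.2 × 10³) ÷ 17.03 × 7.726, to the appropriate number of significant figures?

1.5 × 10⁴

3.9 × (8.2 × 10³) ÷ 17.03 × 7.726 = 14508.3664122…
Multiplication/division keeps the fewest significant figures: 3.9 → 2 s.f., 8.2 × 10³ → 2 s.f., 17.03 → 4 s.f., 7.726 → 4 s.f.; limit is 2.
Rounded to 2 significant figures: 1.5 × 10⁴.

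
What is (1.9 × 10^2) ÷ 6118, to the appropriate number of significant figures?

(1.9 × 10^2) ÷ 6118 = 0.0310559006211…
Multiplication/division keeps the fewest significant figures: 1.9 × 10^2 → 2 s.f., 6118 → 4 s.f.; limit is 2.
Rounded to 2 significant figures: 0.031.

0.031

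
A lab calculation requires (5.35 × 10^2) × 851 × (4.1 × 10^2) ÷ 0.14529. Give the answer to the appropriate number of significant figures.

(5.35 × 10^2) × 851 × (4.1 × 10^2) ÷ 0.14529 = 1.28478801019 × 10^9…
Multiplication/division keeps the fewest significant figures: 5.35 × 10^2 → 3 s.f., 851 → 3 s.f., 4.1 × 10^2 → 2 s.f., 0.14529 → 5 s.f.; limit is 2.
Rounded to 2 significant figures: 1.3 × 10^9.

1.3 × 10^9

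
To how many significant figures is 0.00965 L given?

3

0.00965: leading zeros are not significant.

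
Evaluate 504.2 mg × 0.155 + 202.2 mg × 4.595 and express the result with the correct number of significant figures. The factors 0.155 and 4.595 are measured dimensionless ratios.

1.0073 × 10^3 mg

504.2 × 0.155 = 78.151 → 78.2 mg (3 s.f., last digit at the 10^-1 place).
202.2 × 4.595 = 929.109 → 929.1 mg (4 s.f., last digit at the 10^-1 place).
Sum: 1007.26 mg; keep the coarser place, 10^-1.
Result: 1.0073 × 10^3 mg.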